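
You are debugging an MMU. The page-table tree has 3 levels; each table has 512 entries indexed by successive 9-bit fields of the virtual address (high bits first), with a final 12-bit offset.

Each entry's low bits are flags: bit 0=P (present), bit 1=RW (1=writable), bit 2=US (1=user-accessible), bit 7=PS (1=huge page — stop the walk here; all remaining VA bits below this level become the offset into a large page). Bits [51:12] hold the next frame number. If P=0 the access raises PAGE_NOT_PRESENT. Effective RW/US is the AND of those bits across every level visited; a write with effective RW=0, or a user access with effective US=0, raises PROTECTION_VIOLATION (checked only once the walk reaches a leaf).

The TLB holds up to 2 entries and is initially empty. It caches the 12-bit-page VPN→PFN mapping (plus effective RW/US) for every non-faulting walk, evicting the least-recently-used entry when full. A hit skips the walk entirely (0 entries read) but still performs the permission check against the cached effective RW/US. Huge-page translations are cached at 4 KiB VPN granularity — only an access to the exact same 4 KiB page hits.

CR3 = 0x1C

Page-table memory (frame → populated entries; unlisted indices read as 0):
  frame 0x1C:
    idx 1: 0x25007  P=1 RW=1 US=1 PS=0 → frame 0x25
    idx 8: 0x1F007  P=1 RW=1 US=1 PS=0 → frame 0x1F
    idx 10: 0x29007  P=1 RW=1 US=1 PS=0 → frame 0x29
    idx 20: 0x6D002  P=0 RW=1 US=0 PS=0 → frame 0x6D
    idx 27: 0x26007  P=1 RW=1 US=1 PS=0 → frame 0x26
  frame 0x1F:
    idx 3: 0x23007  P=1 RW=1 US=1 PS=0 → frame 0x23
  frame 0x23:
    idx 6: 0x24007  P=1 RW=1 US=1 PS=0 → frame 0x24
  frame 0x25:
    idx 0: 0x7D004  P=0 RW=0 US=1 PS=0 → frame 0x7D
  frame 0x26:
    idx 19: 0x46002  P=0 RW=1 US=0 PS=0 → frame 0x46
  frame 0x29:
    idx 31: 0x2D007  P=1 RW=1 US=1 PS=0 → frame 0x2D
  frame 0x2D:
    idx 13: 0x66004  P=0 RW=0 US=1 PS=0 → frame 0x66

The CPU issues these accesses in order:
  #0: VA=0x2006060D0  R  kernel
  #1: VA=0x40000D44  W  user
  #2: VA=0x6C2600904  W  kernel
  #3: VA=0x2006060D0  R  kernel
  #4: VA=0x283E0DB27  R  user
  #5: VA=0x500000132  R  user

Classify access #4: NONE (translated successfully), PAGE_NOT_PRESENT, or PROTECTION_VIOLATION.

Walk each access:
#0 VA=0x2006060D0 (r,kernel):
  lvl0: tbl 0x1C, slot 8 ⇒ 0x1F007 (P1/RW1/US1/PS0)
  lvl1: tbl 0x1F, slot 3 ⇒ 0x23007 (P1/RW1/US1/PS0)
  lvl2: tbl 0x23, slot 6 ⇒ 0x24007 (P1/RW1/US1/PS0)
  ⇒ phys 0x240D0  [3 reads]
#1 VA=0x40000D44 (w,user):
  lvl0: tbl 0x1C, slot 1 ⇒ 0x25007 (P1/RW1/US1/PS0)
  lvl1: tbl 0x25, slot 0 ⇒ 0x7D004 (P0/RW0/US1/PS0)
  ✗ PAGE_NOT_PRESENT  [2 reads]
#2 VA=0x6C2600904 (w,kernel):
  lvl0: tbl 0x1C, slot 27 ⇒ 0x26007 (P1/RW1/US1/PS0)
  lvl1: tbl 0x26, slot 19 ⇒ 0x46002 (P0/RW1/US0/PS0)
  ✗ PAGE_NOT_PRESENT  [2 reads]
#3 VA=0x2006060D0 (r,kernel):
  TLB hit vpn=0x200606 → PA=0x240D0
#4 VA=0x283E0DB27 (r,user):
  lvl0: tbl 0x1C, slot 10 ⇒ 0x29007 (P1/RW1/US1/PS0)
  lvl1: tbl 0x29, slot 31 ⇒ 0x2D007 (P1/RW1/US1/PS0)
  lvl2: tbl 0x2D, slot 13 ⇒ 0x66004 (P0/RW0/US1/PS0)
  ✗ PAGE_NOT_PRESENT  [3 reads]
#5 VA=0x500000132 (r,user):
  lvl0: tbl 0x1C, slot 20 ⇒ 0x6D002 (P0/RW1/US0/PS0)
  ✗ PAGE_NOT_PRESENT  [1 reads]

Access #4 fault: PAGE_NOT_PRESENT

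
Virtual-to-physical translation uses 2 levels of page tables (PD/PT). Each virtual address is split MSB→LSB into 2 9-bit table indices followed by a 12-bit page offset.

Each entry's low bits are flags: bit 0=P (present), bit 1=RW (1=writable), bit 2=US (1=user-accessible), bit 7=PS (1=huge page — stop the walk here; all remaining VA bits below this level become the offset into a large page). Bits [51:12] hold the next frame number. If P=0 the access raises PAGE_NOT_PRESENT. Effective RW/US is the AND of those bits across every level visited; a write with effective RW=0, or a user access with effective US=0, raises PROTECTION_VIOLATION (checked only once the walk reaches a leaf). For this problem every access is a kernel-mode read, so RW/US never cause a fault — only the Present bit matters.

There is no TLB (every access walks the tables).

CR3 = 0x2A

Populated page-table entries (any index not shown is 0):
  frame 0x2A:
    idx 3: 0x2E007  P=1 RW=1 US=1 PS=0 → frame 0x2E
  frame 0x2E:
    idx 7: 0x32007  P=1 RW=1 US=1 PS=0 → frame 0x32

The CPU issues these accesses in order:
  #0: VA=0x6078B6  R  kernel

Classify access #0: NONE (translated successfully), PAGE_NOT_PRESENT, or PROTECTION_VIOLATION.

Walk each access:
#0 VA=0x6078B6 (r,kernel):
  L0: frame=0x2A idx=3 entry=0x2E007 [P=1 RW=1 US=1 PS=0]
  L1: frame=0x2E idx=7 entry=0x32007 [P=1 RW=1 US=1 PS=0]
  ⇒ phys 0x328B6  [2 reads]

Access #0 fault: NONE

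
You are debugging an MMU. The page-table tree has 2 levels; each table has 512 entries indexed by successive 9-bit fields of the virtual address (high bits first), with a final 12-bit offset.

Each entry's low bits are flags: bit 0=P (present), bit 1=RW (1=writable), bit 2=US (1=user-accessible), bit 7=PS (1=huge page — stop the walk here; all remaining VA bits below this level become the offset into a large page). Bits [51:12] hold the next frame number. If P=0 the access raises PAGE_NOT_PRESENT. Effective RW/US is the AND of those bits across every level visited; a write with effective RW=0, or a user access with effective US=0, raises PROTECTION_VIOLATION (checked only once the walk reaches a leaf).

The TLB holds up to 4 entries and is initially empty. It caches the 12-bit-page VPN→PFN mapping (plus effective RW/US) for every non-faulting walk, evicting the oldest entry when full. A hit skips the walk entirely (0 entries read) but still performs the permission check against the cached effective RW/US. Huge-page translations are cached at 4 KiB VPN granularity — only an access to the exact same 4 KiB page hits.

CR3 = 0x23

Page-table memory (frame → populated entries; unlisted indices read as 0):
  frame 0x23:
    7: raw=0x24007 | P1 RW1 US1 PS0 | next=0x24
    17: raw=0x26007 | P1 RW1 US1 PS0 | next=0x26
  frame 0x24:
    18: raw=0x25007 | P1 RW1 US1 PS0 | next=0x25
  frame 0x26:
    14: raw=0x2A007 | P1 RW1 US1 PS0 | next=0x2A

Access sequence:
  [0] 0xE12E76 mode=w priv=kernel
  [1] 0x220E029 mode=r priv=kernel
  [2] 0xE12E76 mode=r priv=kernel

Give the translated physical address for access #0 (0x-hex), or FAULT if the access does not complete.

Walk each access:
#0 VA=0xE12E76 (w,kernel):
  [0] read 0x23 idx=7: raw=0x24007 flags P=1 W=1 U=1 S=0
  [1] read 0x24 idx=18: raw=0x25007 flags P=1 W=1 U=1 S=0
  ⇒ phys 0x25E76  [2 reads]
#1 VA=0x220E029 (r,kernel):
  [0] read 0x23 idx=17: raw=0x26007 flags P=1 W=1 U=1 S=0
  [1] read 0x26 idx=14: raw=0x2A007 flags P=1 W=1 U=1 S=0
  ⇒ phys 0x2A029  [2 reads]
#2 VA=0xE12E76 (r,kernel):
  TLB hit vpn=0xE12 → PA=0x25E76

Access #0 PA: 0x25E76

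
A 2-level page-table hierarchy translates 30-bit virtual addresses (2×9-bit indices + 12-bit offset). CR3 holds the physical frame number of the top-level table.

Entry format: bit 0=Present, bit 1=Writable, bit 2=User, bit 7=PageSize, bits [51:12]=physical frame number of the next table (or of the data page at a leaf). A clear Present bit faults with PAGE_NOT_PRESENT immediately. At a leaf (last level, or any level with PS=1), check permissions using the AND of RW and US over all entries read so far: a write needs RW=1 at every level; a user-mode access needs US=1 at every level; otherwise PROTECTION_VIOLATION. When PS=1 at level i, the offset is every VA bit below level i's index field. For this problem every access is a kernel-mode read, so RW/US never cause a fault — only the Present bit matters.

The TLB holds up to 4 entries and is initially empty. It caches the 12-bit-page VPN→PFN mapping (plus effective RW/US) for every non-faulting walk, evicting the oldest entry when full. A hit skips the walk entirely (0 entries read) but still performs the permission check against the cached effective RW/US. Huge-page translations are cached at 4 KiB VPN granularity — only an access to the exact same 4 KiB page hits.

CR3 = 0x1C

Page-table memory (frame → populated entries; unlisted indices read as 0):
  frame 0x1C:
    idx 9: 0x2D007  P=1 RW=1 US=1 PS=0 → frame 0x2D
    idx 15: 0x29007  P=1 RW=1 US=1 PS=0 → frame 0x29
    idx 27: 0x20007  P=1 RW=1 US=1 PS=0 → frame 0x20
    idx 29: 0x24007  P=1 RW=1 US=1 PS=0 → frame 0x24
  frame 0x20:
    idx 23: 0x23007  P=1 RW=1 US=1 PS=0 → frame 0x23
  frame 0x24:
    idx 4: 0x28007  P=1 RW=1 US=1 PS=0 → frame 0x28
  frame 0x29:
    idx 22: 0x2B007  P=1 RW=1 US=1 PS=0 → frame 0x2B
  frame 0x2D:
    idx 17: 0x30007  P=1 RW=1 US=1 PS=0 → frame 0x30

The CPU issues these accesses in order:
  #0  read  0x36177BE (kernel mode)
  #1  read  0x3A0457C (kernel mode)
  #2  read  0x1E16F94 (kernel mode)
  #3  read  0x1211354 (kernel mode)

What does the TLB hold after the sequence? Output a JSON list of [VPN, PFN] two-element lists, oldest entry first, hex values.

Walk each access:
#0 VA=0x36177BE (r,kernel):
  [0] read 0x1C idx=27: raw=0x20007 flags P=1 W=1 U=1 S=0
  [1] read 0x20 idx=23: raw=0x23007 flags P=1 W=1 U=1 S=0
  ⇒ phys 0x237BE  [2 reads]
#1 VA=0x3A0457C (r,kernel):
  [0] read 0x1C idx=29: raw=0x24007 flags P=1 W=1 U=1 S=0
  [1] read 0x24 idx=4: raw=0x28007 flags P=1 W=1 U=1 S=0
  ⇒ phys 0x2857C  [2 reads]
#2 VA=0x1E16F94 (r,kernel):
  [0] read 0x1C idx=15: raw=0x29007 flags P=1 W=1 U=1 S=0
  [1] read 0x29 idx=22: raw=0x2B007 flags P=1 W=1 U=1 S=0
  ⇒ phys 0x2BF94  [2 reads]
#3 VA=0x1211354 (r,kernel):
  [0] read 0x1C idx=9: raw=0x2D007 flags P=1 W=1 U=1 S=0
  [1] read 0x2D idx=17: raw=0x30007 flags P=1 W=1 U=1 S=0
  ⇒ phys 0x30354  [2 reads]

TLB: [["0x3617", "0x23"], ["0x3A04", "0x28"], ["0x1E16", "0x2B"], ["0x1211", "0x30"]]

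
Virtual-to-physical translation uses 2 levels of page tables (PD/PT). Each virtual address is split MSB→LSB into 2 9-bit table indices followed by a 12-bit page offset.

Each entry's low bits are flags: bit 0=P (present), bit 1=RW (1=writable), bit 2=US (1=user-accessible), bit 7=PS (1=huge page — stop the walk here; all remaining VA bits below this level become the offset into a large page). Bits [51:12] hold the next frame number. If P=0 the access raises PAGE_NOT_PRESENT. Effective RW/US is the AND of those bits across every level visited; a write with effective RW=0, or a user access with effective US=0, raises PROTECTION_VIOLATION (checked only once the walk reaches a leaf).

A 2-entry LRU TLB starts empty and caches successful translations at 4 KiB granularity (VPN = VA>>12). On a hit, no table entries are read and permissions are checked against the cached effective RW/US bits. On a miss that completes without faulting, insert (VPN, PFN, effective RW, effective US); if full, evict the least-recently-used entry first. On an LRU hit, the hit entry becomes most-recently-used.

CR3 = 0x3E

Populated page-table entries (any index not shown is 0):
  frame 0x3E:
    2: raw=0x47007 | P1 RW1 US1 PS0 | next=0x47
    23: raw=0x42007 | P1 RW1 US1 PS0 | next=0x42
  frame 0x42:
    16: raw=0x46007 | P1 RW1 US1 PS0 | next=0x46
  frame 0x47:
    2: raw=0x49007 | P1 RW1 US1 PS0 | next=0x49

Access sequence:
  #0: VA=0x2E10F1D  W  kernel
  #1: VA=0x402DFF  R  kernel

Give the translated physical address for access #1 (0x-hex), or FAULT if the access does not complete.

Walk each access:
#0 VA=0x2E10F1D (w,kernel):
  lvl0: tbl 0x3E, slot 23 ⇒ 0x42007 (P1/RW1/US1/PS0)
  lvl1: tbl 0x42, slot 16 ⇒ 0x46007 (P1/RW1/US1/PS0)
  ⇒ phys 0x46F1D  [2 reads]
#1 VA=0x402DFF (r,kernel):
  lvl0: tbl 0x3E, slot 2 ⇒ 0x47007 (P1/RW1/US1/PS0)
  lvl1: tbl 0x47, slot 2 ⇒ 0x49007 (P1/RW1/US1/PS0)
  ⇒ phys 0x49DFF  [2 reads]

Access #1 PA: 0x49DFF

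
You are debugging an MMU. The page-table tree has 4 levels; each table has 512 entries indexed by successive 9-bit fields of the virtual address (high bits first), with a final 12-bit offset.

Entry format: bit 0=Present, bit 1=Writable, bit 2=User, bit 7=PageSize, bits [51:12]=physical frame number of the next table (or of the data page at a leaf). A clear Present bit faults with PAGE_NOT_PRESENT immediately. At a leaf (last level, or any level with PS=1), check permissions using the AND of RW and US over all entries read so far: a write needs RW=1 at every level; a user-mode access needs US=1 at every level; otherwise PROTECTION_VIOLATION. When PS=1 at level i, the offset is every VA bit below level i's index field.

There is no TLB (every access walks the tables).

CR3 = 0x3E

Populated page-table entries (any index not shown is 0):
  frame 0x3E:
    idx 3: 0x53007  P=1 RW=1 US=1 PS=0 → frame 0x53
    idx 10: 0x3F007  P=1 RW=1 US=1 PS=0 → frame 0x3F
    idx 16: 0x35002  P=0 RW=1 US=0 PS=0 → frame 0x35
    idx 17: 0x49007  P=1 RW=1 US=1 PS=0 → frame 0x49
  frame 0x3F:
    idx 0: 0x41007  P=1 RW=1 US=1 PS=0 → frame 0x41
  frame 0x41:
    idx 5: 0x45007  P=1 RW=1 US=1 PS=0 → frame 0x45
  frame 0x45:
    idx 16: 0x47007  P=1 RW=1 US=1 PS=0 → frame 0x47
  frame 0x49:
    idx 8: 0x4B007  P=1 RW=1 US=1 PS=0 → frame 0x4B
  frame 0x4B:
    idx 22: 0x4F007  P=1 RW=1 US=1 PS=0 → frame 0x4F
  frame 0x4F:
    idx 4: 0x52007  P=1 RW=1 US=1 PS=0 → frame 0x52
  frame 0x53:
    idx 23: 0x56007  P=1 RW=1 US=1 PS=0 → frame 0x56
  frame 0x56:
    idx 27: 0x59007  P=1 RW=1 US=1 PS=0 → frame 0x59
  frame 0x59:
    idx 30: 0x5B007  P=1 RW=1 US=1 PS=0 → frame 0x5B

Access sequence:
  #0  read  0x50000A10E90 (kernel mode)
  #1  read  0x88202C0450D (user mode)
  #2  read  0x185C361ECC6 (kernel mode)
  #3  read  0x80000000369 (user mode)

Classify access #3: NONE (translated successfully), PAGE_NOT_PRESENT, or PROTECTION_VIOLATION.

Per-access translation:
#0 VA=0x50000A10E90 (r,kernel):
  L0: frame=0x3E idx=10 entry=0x3F007 [P=1 RW=1 US=1 PS=0]
  L1: frame=0x3F idx=0 entry=0x41007 [P=1 RW=1 US=1 PS=0]
  L2: frame=0x41 idx=5 entry=0x45007 [P=1 RW=1 US=1 PS=0]
  L3: frame=0x45 idx=16 entry=0x47007 [P=1 RW=1 US=1 PS=0]
  ✓ 0x47E90  — 4 lookups
#1 VA=0x88202C0450D (r,user):
  L0: frame=0x3E idx=17 entry=0x49007 [P=1 RW=1 US=1 PS=0]
  L1: frame=0x49 idx=8 entry=0x4B007 [P=1 RW=1 US=1 PS=0]
  L2: frame=0x4B idx=22 entry=0x4F007 [P=1 RW=1 US=1 PS=0]
  L3: frame=0x4F idx=4 entry=0x52007 [P=1 RW=1 US=1 PS=0]
  ✓ 0x5250D  — 4 lookups
#2 VA=0x185C361ECC6 (r,kernel):
  L0: frame=0x3E idx=3 entry=0x53007 [P=1 RW=1 US=1 PS=0]
  L1: frame=0x53 idx=23 entry=0x56007 [P=1 RW=1 US=1 PS=0]
  L2: frame=0x56 idx=27 entry=0x59007 [P=1 RW=1 US=1 PS=0]
  L3: frame=0x59 idx=30 entry=0x5B007 [P=1 RW=1 US=1 PS=0]
  ✓ 0x5BCC6  — 4 lookups
#3 VA=0x80000000369 (r,user):
  L0: frame=0x3E idx=16 entry=0x35002 [P=0 RW=1 US=0 PS=0]
  → PAGE_NOT_PRESENT  (1 entries read)

Access #3 fault: PAGE_NOT_PRESENT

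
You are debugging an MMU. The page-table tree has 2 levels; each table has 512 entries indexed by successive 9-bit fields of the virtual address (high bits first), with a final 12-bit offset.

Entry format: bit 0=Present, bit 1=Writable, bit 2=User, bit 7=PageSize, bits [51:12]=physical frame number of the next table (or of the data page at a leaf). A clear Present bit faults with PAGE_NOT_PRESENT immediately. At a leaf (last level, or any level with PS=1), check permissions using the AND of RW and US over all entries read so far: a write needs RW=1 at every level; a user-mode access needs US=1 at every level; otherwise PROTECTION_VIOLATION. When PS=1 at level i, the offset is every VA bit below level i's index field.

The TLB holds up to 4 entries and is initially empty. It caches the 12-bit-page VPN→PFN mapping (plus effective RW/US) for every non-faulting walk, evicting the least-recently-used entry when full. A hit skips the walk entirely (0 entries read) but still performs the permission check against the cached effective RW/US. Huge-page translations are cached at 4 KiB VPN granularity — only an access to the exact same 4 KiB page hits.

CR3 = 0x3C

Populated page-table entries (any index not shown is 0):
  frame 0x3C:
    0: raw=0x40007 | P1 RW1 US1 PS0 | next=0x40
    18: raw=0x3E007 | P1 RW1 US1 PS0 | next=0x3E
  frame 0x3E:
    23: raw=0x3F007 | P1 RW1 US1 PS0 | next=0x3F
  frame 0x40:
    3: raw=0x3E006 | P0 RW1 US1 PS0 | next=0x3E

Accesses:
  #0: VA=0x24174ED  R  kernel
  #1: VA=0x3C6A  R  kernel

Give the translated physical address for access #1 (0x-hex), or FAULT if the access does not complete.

Trace:
#0 VA=0x24174ED (r,kernel):
  L0: frame=0x3C idx=18 entry=0x3E007 [P=1 RW=1 US=1 PS=0]
  L1: frame=0x3E idx=23 entry=0x3F007 [P=1 RW=1 US=1 PS=0]
  → PA=0x3F4ED  (2 entries read)
#1 VA=0x3C6A (r,kernel):
  L0: frame=0x3C idx=0 entry=0x40007 [P=1 RW=1 US=1 PS=0]
  L1: frame=0x40 idx=3 entry=0x3E006 [P=0 RW=1 US=1 PS=0]
  → PAGE_NOT_PRESENT  (2 entries read)

Access #1 PA: FAULT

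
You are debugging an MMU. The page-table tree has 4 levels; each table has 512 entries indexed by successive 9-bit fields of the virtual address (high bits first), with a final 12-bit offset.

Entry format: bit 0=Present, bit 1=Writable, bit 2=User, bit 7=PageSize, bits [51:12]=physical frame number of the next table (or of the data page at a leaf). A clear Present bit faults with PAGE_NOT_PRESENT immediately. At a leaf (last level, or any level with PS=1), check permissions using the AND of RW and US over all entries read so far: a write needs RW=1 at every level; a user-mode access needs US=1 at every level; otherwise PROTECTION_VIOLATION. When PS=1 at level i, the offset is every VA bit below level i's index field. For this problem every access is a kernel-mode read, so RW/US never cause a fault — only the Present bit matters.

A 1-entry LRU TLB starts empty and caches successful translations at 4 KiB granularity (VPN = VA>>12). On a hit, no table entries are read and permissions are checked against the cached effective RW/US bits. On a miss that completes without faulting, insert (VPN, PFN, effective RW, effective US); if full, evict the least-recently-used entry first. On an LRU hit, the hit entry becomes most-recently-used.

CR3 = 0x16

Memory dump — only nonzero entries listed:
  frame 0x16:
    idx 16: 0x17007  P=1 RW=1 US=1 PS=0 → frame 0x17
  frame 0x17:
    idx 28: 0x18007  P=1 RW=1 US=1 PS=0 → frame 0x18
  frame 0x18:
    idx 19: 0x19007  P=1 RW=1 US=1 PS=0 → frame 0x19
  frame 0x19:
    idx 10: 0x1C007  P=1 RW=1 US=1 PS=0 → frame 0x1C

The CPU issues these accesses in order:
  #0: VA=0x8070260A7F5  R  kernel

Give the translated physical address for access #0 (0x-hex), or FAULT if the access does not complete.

Per-access translation:
#0 VA=0x8070260A7F5 (r,kernel):
  L0 @0x16[16] → 0x17007  P=1,RW=1,US=1,PS=0
  L1 @0x17[28] → 0x18007  P=1,RW=1,US=1,PS=0
  L2 @0x18[19] → 0x19007  P=1,RW=1,US=1,PS=0
  L3 @0x19[10] → 0x1C007  P=1,RW=1,US=1,PS=0
  ⇒ phys 0x1C7F5  [4 reads]

Access #0 PA: 0x1C7F5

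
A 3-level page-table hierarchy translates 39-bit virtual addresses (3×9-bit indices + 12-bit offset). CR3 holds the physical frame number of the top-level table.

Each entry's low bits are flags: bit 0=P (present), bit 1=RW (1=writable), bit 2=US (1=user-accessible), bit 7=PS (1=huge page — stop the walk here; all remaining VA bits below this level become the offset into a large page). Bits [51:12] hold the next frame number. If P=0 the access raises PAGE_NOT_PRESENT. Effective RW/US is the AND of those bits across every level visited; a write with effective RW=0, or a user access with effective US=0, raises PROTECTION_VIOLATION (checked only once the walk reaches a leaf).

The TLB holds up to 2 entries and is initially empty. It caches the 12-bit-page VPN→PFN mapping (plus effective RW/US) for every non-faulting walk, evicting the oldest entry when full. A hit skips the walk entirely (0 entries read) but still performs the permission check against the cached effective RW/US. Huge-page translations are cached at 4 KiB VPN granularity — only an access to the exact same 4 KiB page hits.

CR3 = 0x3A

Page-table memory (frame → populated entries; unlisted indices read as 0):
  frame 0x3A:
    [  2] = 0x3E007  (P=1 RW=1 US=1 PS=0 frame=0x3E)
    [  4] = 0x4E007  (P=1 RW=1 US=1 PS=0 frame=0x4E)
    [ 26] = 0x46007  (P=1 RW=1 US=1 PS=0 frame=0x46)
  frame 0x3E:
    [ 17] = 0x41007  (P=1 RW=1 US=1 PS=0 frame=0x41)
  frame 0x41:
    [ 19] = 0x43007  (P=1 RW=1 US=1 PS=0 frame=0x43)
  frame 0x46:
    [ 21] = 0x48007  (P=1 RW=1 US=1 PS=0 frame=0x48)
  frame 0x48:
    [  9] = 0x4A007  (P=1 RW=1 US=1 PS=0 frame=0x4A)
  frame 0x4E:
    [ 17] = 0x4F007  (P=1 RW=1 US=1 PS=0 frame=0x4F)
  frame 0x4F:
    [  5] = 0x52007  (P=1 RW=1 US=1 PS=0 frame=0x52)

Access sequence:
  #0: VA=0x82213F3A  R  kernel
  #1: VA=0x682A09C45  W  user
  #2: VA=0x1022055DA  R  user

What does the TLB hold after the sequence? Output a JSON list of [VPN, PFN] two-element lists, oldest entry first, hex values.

Trace:
#0 VA=0x82213F3A (r,kernel):
  [0] read 0x3A idx=2: raw=0x3E007 flags P=1 W=1 U=1 S=0
  [1] read 0x3E idx=17: raw=0x41007 flags P=1 W=1 U=1 S=0
  [2] read 0x41 idx=19: raw=0x43007 flags P=1 W=1 U=1 S=0
  ✓ 0x43F3A  — 3 lookups
#1 VA=0x682A09C45 (w,user):
  [0] read 0x3A idx=26: raw=0x46007 flags P=1 W=1 U=1 S=0
  [1] read 0x46 idx=21: raw=0x48007 flags P=1 W=1 U=1 S=0
  [2] read 0x48 idx=9: raw=0x4A007 flags P=1 W=1 U=1 S=0
  ✓ 0x4AC45  — 3 lookups
#2 VA=0x1022055DA (r,user):
  [0] read 0x3A idx=4: raw=0x4E007 flags P=1 W=1 U=1 S=0
  [1] read 0x4E idx=17: raw=0x4F007 flags P=1 W=1 U=1 S=0
  [2] read 0x4F idx=5: raw=0x52007 flags P=1 W=1 U=1 S=0
  ✓ 0x525DA  — 3 lookups

TLB: [["0x682A09", "0x4A"], ["0x102205", "0x52"]]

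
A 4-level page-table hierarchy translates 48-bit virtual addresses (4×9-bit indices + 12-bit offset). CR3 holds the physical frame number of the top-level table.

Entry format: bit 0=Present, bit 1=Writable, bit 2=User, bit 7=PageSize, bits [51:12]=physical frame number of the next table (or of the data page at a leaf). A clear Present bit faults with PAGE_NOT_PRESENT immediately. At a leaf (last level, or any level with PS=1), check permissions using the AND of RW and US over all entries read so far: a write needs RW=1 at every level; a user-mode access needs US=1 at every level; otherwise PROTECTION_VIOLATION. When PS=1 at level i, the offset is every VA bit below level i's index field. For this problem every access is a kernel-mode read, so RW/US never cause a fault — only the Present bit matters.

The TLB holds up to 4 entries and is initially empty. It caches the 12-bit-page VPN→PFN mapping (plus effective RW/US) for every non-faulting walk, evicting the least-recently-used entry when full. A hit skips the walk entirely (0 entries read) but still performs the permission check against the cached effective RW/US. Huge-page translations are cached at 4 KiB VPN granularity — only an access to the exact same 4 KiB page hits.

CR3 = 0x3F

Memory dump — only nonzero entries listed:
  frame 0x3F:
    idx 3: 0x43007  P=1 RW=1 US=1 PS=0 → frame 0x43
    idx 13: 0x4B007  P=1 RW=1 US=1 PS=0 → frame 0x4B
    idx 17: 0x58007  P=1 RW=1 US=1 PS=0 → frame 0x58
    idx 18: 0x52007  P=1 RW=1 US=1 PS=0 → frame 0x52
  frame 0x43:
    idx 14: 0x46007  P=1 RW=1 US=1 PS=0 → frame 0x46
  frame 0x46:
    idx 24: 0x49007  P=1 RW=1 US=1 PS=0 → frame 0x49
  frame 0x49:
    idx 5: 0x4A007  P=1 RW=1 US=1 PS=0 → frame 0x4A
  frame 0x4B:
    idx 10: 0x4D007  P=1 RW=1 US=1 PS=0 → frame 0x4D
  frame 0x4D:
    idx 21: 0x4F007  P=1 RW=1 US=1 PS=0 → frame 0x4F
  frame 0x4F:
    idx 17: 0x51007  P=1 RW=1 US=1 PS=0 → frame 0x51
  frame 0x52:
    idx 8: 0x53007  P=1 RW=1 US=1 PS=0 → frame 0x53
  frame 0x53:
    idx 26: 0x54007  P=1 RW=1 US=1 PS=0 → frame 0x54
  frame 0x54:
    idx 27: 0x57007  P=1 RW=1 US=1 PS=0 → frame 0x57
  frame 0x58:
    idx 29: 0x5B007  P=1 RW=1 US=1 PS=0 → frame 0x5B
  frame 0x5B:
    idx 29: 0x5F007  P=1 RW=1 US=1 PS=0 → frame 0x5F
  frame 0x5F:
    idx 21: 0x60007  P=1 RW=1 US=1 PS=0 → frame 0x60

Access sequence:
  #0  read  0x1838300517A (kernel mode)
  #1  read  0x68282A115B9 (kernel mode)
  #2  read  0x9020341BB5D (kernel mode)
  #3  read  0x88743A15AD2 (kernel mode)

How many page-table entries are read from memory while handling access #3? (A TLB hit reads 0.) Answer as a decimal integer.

Per-access translation:
#0 VA=0x1838300517A (r,kernel):
  L0 @0x3F[3] → 0x43007  P=1,RW=1,US=1,PS=0
  L1 @0x43[14] → 0x46007  P=1,RW=1,US=1,PS=0
  L2 @0x46[24] → 0x49007  P=1,RW=1,US=1,PS=0
  L3 @0x49[5] → 0x4A007  P=1,RW=1,US=1,PS=0
  ⇒ phys 0x4A17A  [4 reads]
#1 VA=0x68282A115B9 (r,kernel):
  L0 @0x3F[13] → 0x4B007  P=1,RW=1,US=1,PS=0
  L1 @0x4B[10] → 0x4D007  P=1,RW=1,US=1,PS=0
  L2 @0x4D[21] → 0x4F007  P=1,RW=1,US=1,PS=0
  L3 @0x4F[17] → 0x51007  P=1,RW=1,US=1,PS=0
  ⇒ phys 0x515B9  [4 reads]
#2 VA=0x9020341BB5D (r,kernel):
  L0 @0x3F[18] → 0x52007  P=1,RW=1,US=1,PS=0
  L1 @0x52[8] → 0x53007  P=1,RW=1,US=1,PS=0
  L2 @0x53[26] → 0x54007  P=1,RW=1,US=1,PS=0
  L3 @0x54[27] → 0x57007  P=1,RW=1,US=1,PS=0
  ⇒ phys 0x57B5D  [4 reads]
#3 VA=0x88743A15AD2 (r,kernel):
  L0 @0x3F[17] → 0x58007  P=1,RW=1,US=1,PS=0
  L1 @0x58[29] → 0x5B007  P=1,RW=1,US=1,PS=0
  L2 @0x5B[29] → 0x5F007  P=1,RW=1,US=1,PS=0
  L3 @0x5F[21] → 0x60007  P=1,RW=1,US=1,PS=0
  ⇒ phys 0x60AD2  [4 reads]

Entries read for #3: 4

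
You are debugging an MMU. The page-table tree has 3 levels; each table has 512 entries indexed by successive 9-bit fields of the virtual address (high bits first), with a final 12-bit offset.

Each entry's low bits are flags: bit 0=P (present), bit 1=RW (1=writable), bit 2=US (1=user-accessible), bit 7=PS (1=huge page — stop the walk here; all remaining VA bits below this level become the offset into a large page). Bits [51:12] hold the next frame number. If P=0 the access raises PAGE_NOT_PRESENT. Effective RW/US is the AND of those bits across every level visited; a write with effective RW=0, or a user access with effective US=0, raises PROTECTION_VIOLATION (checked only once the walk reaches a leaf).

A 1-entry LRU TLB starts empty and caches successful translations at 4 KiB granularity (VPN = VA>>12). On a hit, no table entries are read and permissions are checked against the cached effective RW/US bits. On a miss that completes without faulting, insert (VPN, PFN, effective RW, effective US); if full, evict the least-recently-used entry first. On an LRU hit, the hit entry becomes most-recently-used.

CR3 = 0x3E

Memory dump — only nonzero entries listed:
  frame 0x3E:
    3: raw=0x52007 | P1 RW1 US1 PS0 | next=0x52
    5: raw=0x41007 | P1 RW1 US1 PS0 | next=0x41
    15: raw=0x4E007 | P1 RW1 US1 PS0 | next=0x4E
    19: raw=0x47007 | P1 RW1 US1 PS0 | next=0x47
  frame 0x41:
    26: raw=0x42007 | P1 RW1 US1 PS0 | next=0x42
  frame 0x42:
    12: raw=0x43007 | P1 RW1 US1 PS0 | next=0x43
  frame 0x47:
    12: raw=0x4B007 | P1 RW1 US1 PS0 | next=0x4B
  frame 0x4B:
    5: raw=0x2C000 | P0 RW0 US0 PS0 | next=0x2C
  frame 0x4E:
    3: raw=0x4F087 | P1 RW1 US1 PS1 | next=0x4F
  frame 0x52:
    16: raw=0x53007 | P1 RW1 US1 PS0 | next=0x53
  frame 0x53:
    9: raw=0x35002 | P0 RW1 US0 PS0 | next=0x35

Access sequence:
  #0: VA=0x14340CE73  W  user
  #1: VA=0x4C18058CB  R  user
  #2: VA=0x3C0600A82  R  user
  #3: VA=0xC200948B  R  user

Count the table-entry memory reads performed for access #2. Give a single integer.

Per-access translation:
#0 VA=0x14340CE73 (w,user):
  [0] read 0x3E idx=5: raw=0x41007 flags P=1 W=1 U=1 S=0
  [1] read 0x41 idx=26: raw=0x42007 flags P=1 W=1 U=1 S=0
  [2] read 0x42 idx=12: raw=0x43007 flags P=1 W=1 U=1 S=0
  → PA=0x43E73  (3 entries read)
#1 VA=0x4C18058CB (r,user):
  [0] read 0x3E idx=19: raw=0x47007 flags P=1 W=1 U=1 S=0
  [1] read 0x47 idx=12: raw=0x4B007 flags P=1 W=1 U=1 S=0
  [2] read 0x4B idx=5: raw=0x2C000 flags P=0 W=0 U=0 S=0
  ✗ PAGE_NOT_PRESENT  [3 reads]
#2 VA=0x3C0600A82 (r,user):
  [0] read 0x3E idx=15: raw=0x4E007 flags P=1 W=1 U=1 S=0
  [1] read 0x4E idx=3: raw=0x4F087 flags P=1 W=1 U=1 S=1
  → PA=0x4FA82 (huge @L1)  (2 entries read)
#3 VA=0xC200948B (r,user):
  [0] read 0x3E idx=3: raw=0x52007 flags P=1 W=1 U=1 S=0
  [1] read 0x52 idx=16: raw=0x53007 flags P=1 W=1 U=1 S=0
  [2] read 0x53 idx=9: raw=0x35002 flags P=0 W=1 U=0 S=0
  ✗ PAGE_NOT_PRESENT  [3 reads]

Entries read for #2: 2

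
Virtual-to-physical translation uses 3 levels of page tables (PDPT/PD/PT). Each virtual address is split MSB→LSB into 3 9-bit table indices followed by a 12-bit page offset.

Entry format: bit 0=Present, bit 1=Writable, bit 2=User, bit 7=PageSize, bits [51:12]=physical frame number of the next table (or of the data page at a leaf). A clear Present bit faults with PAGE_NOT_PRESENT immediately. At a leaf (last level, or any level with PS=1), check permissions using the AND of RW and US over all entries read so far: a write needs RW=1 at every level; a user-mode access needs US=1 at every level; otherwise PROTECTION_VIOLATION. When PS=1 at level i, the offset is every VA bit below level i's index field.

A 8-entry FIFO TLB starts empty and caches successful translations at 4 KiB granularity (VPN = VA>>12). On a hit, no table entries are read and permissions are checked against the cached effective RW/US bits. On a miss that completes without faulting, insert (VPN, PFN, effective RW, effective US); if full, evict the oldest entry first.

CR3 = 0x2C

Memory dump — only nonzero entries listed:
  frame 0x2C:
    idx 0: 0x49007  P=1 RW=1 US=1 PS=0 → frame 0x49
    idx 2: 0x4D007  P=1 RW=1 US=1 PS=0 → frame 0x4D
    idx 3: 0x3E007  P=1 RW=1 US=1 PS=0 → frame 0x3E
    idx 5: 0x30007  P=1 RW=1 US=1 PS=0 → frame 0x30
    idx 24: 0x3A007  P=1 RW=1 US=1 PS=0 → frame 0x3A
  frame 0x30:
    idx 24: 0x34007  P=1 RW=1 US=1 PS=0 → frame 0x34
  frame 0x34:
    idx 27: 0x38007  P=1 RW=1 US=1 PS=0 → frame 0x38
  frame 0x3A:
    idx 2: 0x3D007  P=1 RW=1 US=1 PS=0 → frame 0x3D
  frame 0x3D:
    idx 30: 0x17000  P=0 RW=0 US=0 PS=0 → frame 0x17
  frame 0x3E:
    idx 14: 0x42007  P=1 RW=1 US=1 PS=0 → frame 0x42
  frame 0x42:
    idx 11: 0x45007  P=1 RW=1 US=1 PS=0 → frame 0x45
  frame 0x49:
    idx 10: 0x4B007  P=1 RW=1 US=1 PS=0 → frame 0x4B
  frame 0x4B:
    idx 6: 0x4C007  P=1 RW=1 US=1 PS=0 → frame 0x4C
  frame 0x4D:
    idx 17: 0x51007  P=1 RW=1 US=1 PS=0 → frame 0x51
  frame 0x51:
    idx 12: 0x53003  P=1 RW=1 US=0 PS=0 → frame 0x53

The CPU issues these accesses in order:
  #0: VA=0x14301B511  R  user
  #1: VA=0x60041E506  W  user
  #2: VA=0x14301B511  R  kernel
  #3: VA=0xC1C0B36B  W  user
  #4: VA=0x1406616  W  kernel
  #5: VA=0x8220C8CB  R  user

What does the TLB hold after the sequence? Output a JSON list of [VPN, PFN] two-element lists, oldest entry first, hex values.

Walk each access:
#0 VA=0x14301B511 (r,user):
  lvl0: tbl 0x2C, slot 5 ⇒ 0x30007 (P1/RW1/US1/PS0)
  lvl1: tbl 0x30, slot 24 ⇒ 0x34007 (P1/RW1/US1/PS0)
  lvl2: tbl 0x34, slot 27 ⇒ 0x38007 (P1/RW1/US1/PS0)
  → PA=0x38511  (3 entries read)
#1 VA=0x60041E506 (w,user):
  lvl0: tbl 0x2C, slot 24 ⇒ 0x3A007 (P1/RW1/US1/PS0)
  lvl1: tbl 0x3A, slot 2 ⇒ 0x3D007 (P1/RW1/US1/PS0)
  lvl2: tbl 0x3D, slot 30 ⇒ 0x17000 (P0/RW0/US0/PS0)
  ✗ PAGE_NOT_PRESENT  [3 reads]
#2 VA=0x14301B511 (r,kernel):
  TLB hit vpn=0x14301B → PA=0x38511
#3 VA=0xC1C0B36B (w,user):
  lvl0: tbl 0x2C, slot 3 ⇒ 0x3E007 (P1/RW1/US1/PS0)
  lvl1: tbl 0x3E, slot 14 ⇒ 0x42007 (P1/RW1/US1/PS0)
  lvl2: tbl 0x42, slot 11 ⇒ 0x45007 (P1/RW1/US1/PS0)
  → PA=0x4536B  (3 entries read)
#4 VA=0x1406616 (w,kernel):
  lvl0: tbl 0x2C, slot 0 ⇒ 0x49007 (P1/RW1/US1/PS0)
  lvl1: tbl 0x49, slot 10 ⇒ 0x4B007 (P1/RW1/US1/PS0)
  lvl2: tbl 0x4B, slot 6 ⇒ 0x4C007 (P1/RW1/US1/PS0)
  → PA=0x4C616  (3 entries read)
#5 VA=0x8220C8CB (r,user):
  lvl0: tbl 0x2C, slot 2 ⇒ 0x4D007 (P1/RW1/US1/PS0)
  lvl1: tbl 0x4D, slot 17 ⇒ 0x51007 (P1/RW1/US1/PS0)
  lvl2: tbl 0x51, slot 12 ⇒ 0x53003 (P1/RW1/US0/PS0)
  ✗ PROTECTION_VIOLATION  [3 reads]

TLB: [["0x14301B", "0x38"], ["0xC1C0B", "0x45"], ["0x1406", "0x4C"]]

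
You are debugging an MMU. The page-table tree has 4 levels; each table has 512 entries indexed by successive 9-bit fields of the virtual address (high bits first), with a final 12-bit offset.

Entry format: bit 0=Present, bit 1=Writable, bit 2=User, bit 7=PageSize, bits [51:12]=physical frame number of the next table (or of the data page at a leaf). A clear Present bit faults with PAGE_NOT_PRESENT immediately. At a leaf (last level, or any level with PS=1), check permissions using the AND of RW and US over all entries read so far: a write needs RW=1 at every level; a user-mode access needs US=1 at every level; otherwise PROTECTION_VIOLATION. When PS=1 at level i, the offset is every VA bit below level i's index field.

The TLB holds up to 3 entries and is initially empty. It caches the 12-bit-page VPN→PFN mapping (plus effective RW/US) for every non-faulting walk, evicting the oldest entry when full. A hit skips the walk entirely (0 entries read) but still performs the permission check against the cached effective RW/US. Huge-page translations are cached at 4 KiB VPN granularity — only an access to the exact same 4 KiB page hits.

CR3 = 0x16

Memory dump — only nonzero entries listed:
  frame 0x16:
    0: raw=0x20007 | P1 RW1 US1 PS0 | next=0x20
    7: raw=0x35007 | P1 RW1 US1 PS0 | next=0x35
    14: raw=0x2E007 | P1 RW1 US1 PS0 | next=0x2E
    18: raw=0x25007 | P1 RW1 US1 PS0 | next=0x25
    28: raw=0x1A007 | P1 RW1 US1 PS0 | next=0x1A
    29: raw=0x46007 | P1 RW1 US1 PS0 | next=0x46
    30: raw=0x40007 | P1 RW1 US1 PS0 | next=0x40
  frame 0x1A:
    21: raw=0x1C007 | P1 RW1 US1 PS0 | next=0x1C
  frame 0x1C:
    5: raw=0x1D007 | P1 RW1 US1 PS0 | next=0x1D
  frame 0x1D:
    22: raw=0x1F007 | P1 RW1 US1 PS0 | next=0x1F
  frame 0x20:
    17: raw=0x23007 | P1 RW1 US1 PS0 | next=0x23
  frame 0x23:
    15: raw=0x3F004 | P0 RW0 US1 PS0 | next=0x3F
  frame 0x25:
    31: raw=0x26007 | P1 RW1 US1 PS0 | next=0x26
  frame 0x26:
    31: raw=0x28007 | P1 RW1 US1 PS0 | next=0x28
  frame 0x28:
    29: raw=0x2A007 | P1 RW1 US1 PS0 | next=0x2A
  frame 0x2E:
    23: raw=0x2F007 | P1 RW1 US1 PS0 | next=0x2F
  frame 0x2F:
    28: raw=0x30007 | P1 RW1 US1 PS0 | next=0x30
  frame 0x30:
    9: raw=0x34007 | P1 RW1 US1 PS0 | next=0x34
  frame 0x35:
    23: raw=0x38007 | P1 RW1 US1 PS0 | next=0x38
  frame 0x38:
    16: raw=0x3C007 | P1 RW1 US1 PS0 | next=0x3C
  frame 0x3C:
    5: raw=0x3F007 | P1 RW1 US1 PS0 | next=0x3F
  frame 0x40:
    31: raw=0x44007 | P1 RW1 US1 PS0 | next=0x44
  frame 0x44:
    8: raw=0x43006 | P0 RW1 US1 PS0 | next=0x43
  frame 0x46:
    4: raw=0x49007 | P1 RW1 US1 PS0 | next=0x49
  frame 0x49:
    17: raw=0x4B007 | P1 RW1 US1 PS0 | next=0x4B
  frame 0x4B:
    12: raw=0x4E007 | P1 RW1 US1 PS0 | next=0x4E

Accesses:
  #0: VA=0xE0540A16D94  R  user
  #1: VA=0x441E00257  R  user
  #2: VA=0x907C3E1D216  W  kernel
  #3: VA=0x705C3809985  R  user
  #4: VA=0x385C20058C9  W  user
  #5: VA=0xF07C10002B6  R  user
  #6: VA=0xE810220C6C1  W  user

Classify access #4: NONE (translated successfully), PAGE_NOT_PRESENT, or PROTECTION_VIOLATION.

Per-access translation:
#0 VA=0xE0540A16D94 (r,user):
  [0] read 0x16 idx=28: raw=0x1A007 flags P=1 W=1 U=1 S=0
  [1] read 0x1A idx=21: raw=0x1C007 flags P=1 W=1 U=1 S=0
  [2] read 0x1C idx=5: raw=0x1D007 flags P=1 W=1 U=1 S=0
  [3] read 0x1D idx=22: raw=0x1F007 flags P=1 W=1 U=1 S=0
  ✓ 0x1FD94  — 4 lookups
#1 VA=0x441E00257 (r,user):
  [0] read 0x16 idx=0: raw=0x20007 flags P=1 W=1 U=1 S=0
  [1] read 0x20 idx=17: raw=0x23007 flags P=1 W=1 U=1 S=0
  [2] read 0x23 idx=15: raw=0x3F004 flags P=0 W=0 U=1 S=0
  → PAGE_NOT_PRESENT  (3 entries read)
#2 VA=0x907C3E1D216 (w,kernel):
  [0] read 0x16 idx=18: raw=0x25007 flags P=1 W=1 U=1 S=0
  [1] read 0x25 idx=31: raw=0x26007 flags P=1 W=1 U=1 S=0
  [2] read 0x26 idx=31: raw=0x28007 flags P=1 W=1 U=1 S=0
  [3] read 0x28 idx=29: raw=0x2A007 flags P=1 W=1 U=1 S=0
  ✓ 0x2A216  — 4 lookups
#3 VA=0x705C3809985 (r,user):
  [0] read 0x16 idx=14: raw=0x2E007 flags P=1 W=1 U=1 S=0
  [1] read 0x2E idx=23: raw=0x2F007 flags P=1 W=1 U=1 S=0
  [2] read 0x2F idx=28: raw=0x30007 flags P=1 W=1 U=1 S=0
  [3] read 0x30 idx=9: raw=0x34007 flags P=1 W=1 U=1 S=0
  ✓ 0x34985  — 4 lookups
#4 VA=0x385C20058C9 (w,user):
  [0] read 0x16 idx=7: raw=0x35007 flags P=1 W=1 U=1 S=0
  [1] read 0x35 idx=23: raw=0x38007 flags P=1 W=1 U=1 S=0
  [2] read 0x38 idx=16: raw=0x3C007 flags P=1 W=1 U=1 S=0
  [3] read 0x3C idx=5: raw=0x3F007 flags P=1 W=1 U=1 S=0
  ✓ 0x3F8C9  — 4 lookups
#5 VA=0xF07C10002B6 (r,user):
  [0] read 0x16 idx=30: raw=0x40007 flags P=1 W=1 U=1 S=0
  [1] read 0x40 idx=31: raw=0x44007 flags P=1 W=1 U=1 S=0
  [2] read 0x44 idx=8: raw=0x43006 flags P=0 W=1 U=1 S=0
  → PAGE_NOT_PRESENT  (3 entries read)
#6 VA=0xE810220C6C1 (w,user):
  [0] read 0x16 idx=29: raw=0x46007 flags P=1 W=1 U=1 S=0
  [1] read 0x46 idx=4: raw=0x49007 flags P=1 W=1 U=1 S=0
  [2] read 0x49 idx=17: raw=0x4B007 flags P=1 W=1 U=1 S=0
  [3] read 0x4B idx=12: raw=0x4E007 flags P=1 W=1 U=1 S=0
  ✓ 0x4E6C1  — 4 lookups

Access #4 fault: NONE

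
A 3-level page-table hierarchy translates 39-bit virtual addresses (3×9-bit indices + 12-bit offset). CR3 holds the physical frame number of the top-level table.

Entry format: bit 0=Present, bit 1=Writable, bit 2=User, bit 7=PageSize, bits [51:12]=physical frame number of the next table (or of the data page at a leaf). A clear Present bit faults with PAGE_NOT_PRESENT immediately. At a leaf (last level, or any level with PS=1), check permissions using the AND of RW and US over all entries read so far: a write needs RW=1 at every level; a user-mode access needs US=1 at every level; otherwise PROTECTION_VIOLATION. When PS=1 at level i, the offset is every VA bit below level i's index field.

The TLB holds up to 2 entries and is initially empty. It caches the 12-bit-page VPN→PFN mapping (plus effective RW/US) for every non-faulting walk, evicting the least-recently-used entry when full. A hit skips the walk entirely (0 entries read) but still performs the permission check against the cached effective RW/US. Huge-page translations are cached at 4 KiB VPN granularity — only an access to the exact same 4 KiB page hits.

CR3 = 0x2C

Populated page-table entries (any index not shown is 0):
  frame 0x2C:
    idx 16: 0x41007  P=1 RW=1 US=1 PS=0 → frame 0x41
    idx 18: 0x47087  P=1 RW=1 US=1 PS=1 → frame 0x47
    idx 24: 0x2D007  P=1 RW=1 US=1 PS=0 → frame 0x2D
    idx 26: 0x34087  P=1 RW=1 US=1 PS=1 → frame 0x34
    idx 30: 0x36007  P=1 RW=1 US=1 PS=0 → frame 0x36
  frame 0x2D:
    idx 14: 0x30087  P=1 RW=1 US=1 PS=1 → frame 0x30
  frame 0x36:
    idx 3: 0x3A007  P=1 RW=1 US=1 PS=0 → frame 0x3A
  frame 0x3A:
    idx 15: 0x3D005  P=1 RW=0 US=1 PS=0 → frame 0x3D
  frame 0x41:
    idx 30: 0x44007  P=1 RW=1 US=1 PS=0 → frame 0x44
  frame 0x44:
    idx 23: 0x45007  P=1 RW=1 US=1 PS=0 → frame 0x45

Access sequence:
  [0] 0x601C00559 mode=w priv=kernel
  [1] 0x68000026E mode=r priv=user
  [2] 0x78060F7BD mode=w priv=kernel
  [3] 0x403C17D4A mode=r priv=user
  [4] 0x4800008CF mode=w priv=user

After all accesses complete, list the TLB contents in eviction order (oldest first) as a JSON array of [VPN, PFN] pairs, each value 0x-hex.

Trace:
#0 VA=0x601C00559 (w,kernel):
  L0: frame=0x2C idx=24 entry=0x2D007 [P=1 RW=1 US=1 PS=0]
  L1: frame=0x2D idx=14 entry=0x30087 [P=1 RW=1 US=1 PS=1]
  ⇒ phys 0x30559 (huge @L1)  [2 reads]
#1 VA=0x68000026E (r,user):
  L0: frame=0x2C idx=26 entry=0x34087 [P=1 RW=1 US=1 PS=1]
  ⇒ phys 0x3426E (huge @L0)  [1 reads]
#2 VA=0x78060F7BD (w,kernel):
  L0: frame=0x2C idx=30 entry=0x36007 [P=1 RW=1 US=1 PS=0]
  L1: frame=0x36 idx=3 entry=0x3A007 [P=1 RW=1 US=1 PS=0]
  L2: frame=0x3A idx=15 entry=0x3D005 [P=1 RW=0 US=1 PS=0]
  → PROTECTION_VIOLATION  (3 entries read)
#3 VA=0x403C17D4A (r,user):
  L0: frame=0x2C idx=16 entry=0x41007 [P=1 RW=1 US=1 PS=0]
  L1: frame=0x41 idx=30 entry=0x44007 [P=1 RW=1 US=1 PS=0]
  L2: frame=0x44 idx=23 entry=0x45007 [P=1 RW=1 US=1 PS=0]
  ⇒ phys 0x45D4A  [3 reads]
#4 VA=0x4800008CF (w,user):
  L0: frame=0x2C idx=18 entry=0x47087 [P=1 RW=1 US=1 PS=1]
  ⇒ phys 0x478CF (huge @L0)  [1 reads]

TLB: [["0x403C17", "0x45"], ["0x480000", "0x47"]]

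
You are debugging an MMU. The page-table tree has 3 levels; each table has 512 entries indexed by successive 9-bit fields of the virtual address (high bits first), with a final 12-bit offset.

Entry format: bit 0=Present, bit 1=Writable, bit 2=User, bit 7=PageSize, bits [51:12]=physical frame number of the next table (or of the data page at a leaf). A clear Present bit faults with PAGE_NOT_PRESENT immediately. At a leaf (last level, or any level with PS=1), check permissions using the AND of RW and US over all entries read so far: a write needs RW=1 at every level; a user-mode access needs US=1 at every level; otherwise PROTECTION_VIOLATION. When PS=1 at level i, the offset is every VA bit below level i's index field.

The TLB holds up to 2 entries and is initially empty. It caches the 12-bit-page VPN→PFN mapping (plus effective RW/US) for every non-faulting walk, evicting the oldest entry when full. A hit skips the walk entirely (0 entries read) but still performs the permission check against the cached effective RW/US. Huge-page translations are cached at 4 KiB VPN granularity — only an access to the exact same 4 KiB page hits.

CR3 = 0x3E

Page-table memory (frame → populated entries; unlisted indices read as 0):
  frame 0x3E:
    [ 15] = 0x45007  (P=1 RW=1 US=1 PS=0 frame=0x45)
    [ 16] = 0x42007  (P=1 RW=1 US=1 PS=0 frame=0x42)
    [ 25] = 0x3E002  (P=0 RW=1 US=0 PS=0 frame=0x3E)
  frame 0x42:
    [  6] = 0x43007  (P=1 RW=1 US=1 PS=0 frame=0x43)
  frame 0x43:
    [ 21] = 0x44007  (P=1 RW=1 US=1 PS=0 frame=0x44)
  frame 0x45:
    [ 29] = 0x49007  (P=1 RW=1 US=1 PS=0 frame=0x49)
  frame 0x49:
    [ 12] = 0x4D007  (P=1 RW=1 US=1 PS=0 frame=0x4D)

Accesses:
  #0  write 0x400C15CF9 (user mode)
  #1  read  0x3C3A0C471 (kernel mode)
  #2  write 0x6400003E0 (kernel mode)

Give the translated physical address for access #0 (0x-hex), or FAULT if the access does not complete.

Trace:
#0 VA=0x400C15CF9 (w,user):
  [0] read 0x3E idx=16: raw=0x42007 flags P=1 W=1 U=1 S=0
  [1] read 0x42 idx=6: raw=0x43007 flags P=1 W=1 U=1 S=0
  [2] read 0x43 idx=21: raw=0x44007 flags P=1 W=1 U=1 S=0
  ✓ 0x44CF9  — 3 lookups
#1 VA=0x3C3A0C471 (r,kernel):
  [0] read 0x3E idx=15: raw=0x45007 flags P=1 W=1 U=1 S=0
  [1] read 0x45 idx=29: raw=0x49007 flags P=1 W=1 U=1 S=0
  [2] read 0x49 idx=12: raw=0x4D007 flags P=1 W=1 U=1 S=0
  ✓ 0x4D471  — 3 lookups
#2 VA=0x6400003E0 (w,kernel):
  [0] read 0x3E idx=25: raw=0x3E002 flags P=0 W=1 U=0 S=0
  ⇒ fault: PAGE_NOT_PRESENT  — 1 lookups

Access #0 PA: 0x44CF9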